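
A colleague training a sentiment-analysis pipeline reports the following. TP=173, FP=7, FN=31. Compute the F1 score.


Precision = 173/180 = 0.9611
Recall = 173/204 = 0.848
F1 = 2·P·R/(P+R) = 2·TP/(2·TP+FP+FN) = 346/(346+7+31) = 346/384 = 0.901

0.901


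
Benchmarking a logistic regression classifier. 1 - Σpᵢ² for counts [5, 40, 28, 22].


Probabilities: [5/95, 40/95, 28/95, 22/95] ≈ [0.0526, 0.4211, 0.2947, 0.2316]
Σpᵢ² = (25 + 1600 + 784 + 484)/95² = 2893/9025
Gini = 1 - Σpᵢ² = 1 - 2893/9025 = 0.6794

0.6794


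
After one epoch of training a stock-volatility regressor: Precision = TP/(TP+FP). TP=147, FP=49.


Precision = TP/(TP+FP)
= 147/(147+49)
= 147/196 = 75.0%

75.0%


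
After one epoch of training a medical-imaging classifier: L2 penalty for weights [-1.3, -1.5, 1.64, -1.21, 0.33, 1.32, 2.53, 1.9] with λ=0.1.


‖w‖₂² = (-1.3)² + (-1.5)² + (1.64)² + (-1.21)² + (0.33)² + (1.32)² + (2.53)² + (1.9)²
     = 1.69 + 2.25 + 2.6896 + 1.4641 + 0.1089 + 1.7424 + 6.4009 + 3.61
     = 19.9559
λ·‖w‖₂² = 0.1·19.9559 = 1.99559

1.99559


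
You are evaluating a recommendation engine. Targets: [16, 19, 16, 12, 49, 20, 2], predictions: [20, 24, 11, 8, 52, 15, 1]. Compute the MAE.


Absolute errors: |16-20|=4, |19-24|=5, |16-11|=5, |12-8|=4, |49-52|=3, |20-15|=5, |2-1|=1
Sum = 27
MAE = 27/7 = 27/7

27/7


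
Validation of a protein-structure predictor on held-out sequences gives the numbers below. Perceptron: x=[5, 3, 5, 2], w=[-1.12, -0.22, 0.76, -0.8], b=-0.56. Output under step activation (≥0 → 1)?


z = (5)·(-1.12) + (3)·(-0.22) + (5)·(0.76) + (2)·(-0.8) - 0.56
  = -4.62
step(z) = 0 (z<0)

0


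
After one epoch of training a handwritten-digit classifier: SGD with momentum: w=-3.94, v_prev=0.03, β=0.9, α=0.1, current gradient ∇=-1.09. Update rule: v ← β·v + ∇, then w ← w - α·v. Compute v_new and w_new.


v_new = 0.9·0.03 - 1.09 = 0.027 - 1.09 = -1.063
w_new = -3.94 - 0.1·-1.063 = -3.94 + 0.1063 = -3.8337

v_new=-1.063, w_new=-3.8337


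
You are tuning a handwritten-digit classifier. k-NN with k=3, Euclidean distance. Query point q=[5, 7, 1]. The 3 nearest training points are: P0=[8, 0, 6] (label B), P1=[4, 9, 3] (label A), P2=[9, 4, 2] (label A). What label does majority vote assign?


d(q,P0) = 9.1104  (label B)
d(q,P1) = 3.0  (label A)
d(q,P2) = 5.099  (label A)
Votes: A=2, B=1
Majority → A

A


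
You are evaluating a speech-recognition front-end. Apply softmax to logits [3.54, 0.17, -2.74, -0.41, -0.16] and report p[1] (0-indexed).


Exponentials: e^3.54=34.4669, e^0.17=1.1853, e^-2.74=0.0646, e^-0.41=0.6637, e^-0.16=0.8521
Sum = 37.2326
Softmax = [0.9257, 0.0318, 0.0017, 0.0178, 0.0229]
p[1] = 1.1853/37.2326 = 0.0318

0.0318


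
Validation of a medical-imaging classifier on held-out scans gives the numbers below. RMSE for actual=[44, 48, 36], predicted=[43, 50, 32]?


MSE = 21/3 = 7
RMSE = √(21/3) = 2.6458

2.6458


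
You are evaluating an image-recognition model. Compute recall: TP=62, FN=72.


Recall = TP/(TP+FN)
= 62/(62+72)
= 62/134 = 46.27%

46.27%


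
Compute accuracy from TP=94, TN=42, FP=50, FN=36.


Accuracy = (TP+TN)/(TP+TN+FP+FN)
= (94+42)/(222)
= 136/222 = 61.26%

61.26%


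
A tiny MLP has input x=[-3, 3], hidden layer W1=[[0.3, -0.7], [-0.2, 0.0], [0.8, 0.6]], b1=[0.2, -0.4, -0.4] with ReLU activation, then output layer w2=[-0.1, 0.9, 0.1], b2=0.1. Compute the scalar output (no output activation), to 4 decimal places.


z1[0] = (0.3)·(-3) + (-0.7)·(3) + 0.2 = -2.8
z1[1] = (-0.2)·(-3) + (0.0)·(3) - 0.4 = 0.2
z1[2] = (0.8)·(-3) + (0.6)·(3) - 0.4 = -1.0
h = ReLU(z1) = [0.0, 0.2, 0.0]
output = (-0.1)·(0.0) + (0.9)·(0.2) + (0.1)·(0.0) + 0.1 = 0.28

0.28


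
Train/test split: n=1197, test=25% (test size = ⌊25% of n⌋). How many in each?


Test = ⌊1197·25/100⌋ = 299
Train = 1197 - 299 = 898

Train: 898, Test: 299


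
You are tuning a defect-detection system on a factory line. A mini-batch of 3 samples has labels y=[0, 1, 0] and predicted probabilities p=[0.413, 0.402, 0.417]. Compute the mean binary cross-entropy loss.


L[0] = -ln(1-0.413) = -ln(0.587) = 0.5327
L[1] = -ln(0.402) = 0.9113
L[2] = -ln(1-0.417) = -ln(0.583) = 0.5396
mean = (0.5327 + 0.9113 + 0.5396)/3 = 0.6612

0.6612


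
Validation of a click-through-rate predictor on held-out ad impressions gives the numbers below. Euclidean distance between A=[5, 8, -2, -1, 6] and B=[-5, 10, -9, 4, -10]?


d = √((5+ 5)² + (8-10)² + (-2+ 9)² + (-1-4)² + (6+ 10)²)
  = √(100 + 4 + 49 + 25 + 256)
  = √434 = 20.8327

20.8327


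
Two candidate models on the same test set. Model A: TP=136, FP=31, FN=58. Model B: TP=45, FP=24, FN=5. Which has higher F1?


Model A: P=136/167=0.8144, R=136/194=0.701, F1=2PR/(P+R)=2TP/(2TP+FP+FN)=272/361=0.7535
Model B: P=45/69=0.6522, R=45/50=0.9, F1=2PR/(P+R)=2TP/(2TP+FP+FN)=90/119=0.7563
0.7535 < 0.7563 → Model B

Model B


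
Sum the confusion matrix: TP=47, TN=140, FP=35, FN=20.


Total = TP + TN + FP + FN
= 47 + 140 + 35 + 20
= 242
(Predicted positive: 82, predicted negative: 160)

242


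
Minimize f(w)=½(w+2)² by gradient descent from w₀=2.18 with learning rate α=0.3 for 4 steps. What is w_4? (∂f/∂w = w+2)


step 1: grad = 2.18+2 = 4.18; w = 2.18 - 0.3·(4.18) = 0.926
step 2: grad = 0.926+2 = 2.926; w = 0.926 - 0.3·(2.926) = 0.0482
step 3: grad = 0.0482+2 = 2.0482; w = 0.0482 - 0.3·(2.0482) = -0.56626
step 4: grad = -0.56626+2 = 1.43374; w = -0.56626 - 0.3·(1.43374) = -0.996382

-0.996382


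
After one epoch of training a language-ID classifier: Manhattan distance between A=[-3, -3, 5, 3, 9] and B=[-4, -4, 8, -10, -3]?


d = |-3+ 4| + |-3+ 4| + |5-8| + |3+ 10| + |9+ 3|
  = 1 + 1 + 3 + 13 + 12
  = 30

30


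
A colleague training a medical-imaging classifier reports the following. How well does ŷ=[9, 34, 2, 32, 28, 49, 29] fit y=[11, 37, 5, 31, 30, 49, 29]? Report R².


ȳ = 27.4286
SS_res = Σ(y-ŷ)² = 27
SS_tot = Σ(y-ȳ)² = 1351.71
R² = 1 - SS_res/SS_tot = 1 - 0.02 = 0.98

0.98


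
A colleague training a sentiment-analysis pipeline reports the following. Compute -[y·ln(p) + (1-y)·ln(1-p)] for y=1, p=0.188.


BCE = -[y·ln(p) + (1-y)·ln(1-p)]
= -1·ln(0.188) - 0
= -ln(0.188) = 1.6713

1.6713


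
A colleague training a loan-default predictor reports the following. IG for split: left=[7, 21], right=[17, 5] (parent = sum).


Parent = [24, 26], H_parent = 0.9988
H_left = 0.8113 (n=28), H_right = 0.7732 (n=22)
H_children = (28/50)·0.8113 + (22/50)·0.7732 = 0.7945
IG = 0.9988 - 0.7945 = 0.2043

0.2043


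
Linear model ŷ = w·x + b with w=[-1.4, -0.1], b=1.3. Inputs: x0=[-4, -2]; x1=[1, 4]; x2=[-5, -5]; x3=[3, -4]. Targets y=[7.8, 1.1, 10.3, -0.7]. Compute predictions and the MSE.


ŷ0 = (-1.4)·(-4) + (-0.1)·(-2) + 1.3 = 7.1
ŷ1 = (-1.4)·(1) + (-0.1)·(4) + 1.3 = -0.5
ŷ2 = (-1.4)·(-5) + (-0.1)·(-5) + 1.3 = 8.8
ŷ3 = (-1.4)·(3) + (-0.1)·(-4) + 1.3 = -2.5
errors² = [0.49, 2.56, 2.25, 3.24]
MSE = 8.5400/4 = 2.135

2.135


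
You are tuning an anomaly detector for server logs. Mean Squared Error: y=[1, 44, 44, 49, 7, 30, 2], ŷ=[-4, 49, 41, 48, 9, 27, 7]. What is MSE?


Squared errors: (1+ 4)²=25, (44-49)²=25, (44-41)²=9, (49-48)²=1, (7-9)²=4, (30-27)²=9, (2-7)²=25
Sum = 98
MSE = 98/7 = 14

14


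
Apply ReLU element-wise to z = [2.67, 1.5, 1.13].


ReLU(2.67) = max(0, 2.67) = 2.67
ReLU(1.5) = max(0, 1.5) = 1.5
ReLU(1.13) = max(0, 1.13) = 1.13
result = [2.67, 1.5, 1.13]

[2.67, 1.5, 1.13]


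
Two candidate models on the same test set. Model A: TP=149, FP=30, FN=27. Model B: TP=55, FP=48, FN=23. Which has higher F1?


Model A: P=149/179=0.8324, R=149/176=0.8466, F1=2PR/(P+R)=2TP/(2TP+FP+FN)=298/355=0.8394
Model B: P=55/103=0.534, R=55/78=0.7051, F1=2PR/(P+R)=2TP/(2TP+FP+FN)=110/181=0.6077
0.8394 > 0.6077 → Model A

Model A


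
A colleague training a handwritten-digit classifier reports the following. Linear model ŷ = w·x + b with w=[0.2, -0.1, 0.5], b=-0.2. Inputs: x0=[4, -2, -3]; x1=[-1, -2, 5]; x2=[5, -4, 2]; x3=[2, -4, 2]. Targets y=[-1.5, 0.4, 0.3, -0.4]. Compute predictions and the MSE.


ŷ0 = (0.2)·(4) + (-0.1)·(-2) + (0.5)·(-3) - 0.2 = -0.7
ŷ1 = (0.2)·(-1) + (-0.1)·(-2) + (0.5)·(5) - 0.2 = 2.3
ŷ2 = (0.2)·(5) + (-0.1)·(-4) + (0.5)·(2) - 0.2 = 2.2
ŷ3 = (0.2)·(2) + (-0.1)·(-4) + (0.5)·(2) - 0.2 = 1.6
errors² = [0.64, 3.61, 3.61, 4.0]
MSE = 11.8600/4 = 2.965

2.965


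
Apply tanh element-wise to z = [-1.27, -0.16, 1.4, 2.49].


tanh(-1.27) = -0.8538
tanh(-0.16) = -0.1586
tanh(1.4) = 0.8854
tanh(2.49) = 0.9863
result = [-0.8538, -0.1586, 0.8854, 0.9863]

[-0.8538, -0.1586, 0.8854, 0.9863]


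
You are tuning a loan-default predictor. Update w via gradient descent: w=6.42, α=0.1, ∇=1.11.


w_new = w - α·∇
= 6.42 - 0.1·1.11
= 6.42 - 0.111
= 6.309

6.309


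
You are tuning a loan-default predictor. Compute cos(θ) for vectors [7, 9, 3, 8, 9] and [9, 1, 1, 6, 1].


A·B = 7·9 + 9·1 + 3·1 + 8·6 + 9·1 = 132
‖A‖ = √284 = 16.8523, ‖B‖ = √120 = 10.9545
cos = 132/(√284·√120) = 132/√34080 = 0.715

0.715


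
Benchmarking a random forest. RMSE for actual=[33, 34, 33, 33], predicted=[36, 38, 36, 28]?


MSE = 59/4 = 14.75
RMSE = √(59/4) = 3.8406

3.8406


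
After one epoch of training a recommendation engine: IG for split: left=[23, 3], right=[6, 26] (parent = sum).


Parent = [29, 29], H_parent = 1
H_left = 0.5159 (n=26), H_right = 0.6962 (n=32)
H_children = (26/58)·0.5159 + (32/58)·0.6962 = 0.6154
IG = 1 - 0.6154 = 0.3846

0.3846


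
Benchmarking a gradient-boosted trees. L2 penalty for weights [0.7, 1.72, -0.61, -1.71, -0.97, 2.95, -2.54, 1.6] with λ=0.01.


‖w‖₂² = (0.7)² + (1.72)² + (-0.61)² + (-1.71)² + (-0.97)² + (2.95)² + (-2.54)² + (1.6)²
     = 0.49 + 2.9584 + 0.3721 + 2.9241 + 0.9409 + 8.7025 + 6.4516 + 2.56
     = 25.3996
λ·‖w‖₂² = 0.01·25.3996 = 0.253996

0.253996


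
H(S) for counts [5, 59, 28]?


Probabilities: [5/92, 59/92, 28/92] ≈ [0.0543, 0.6413, 0.3043]
H = -((5/92)·log₂(5/92) + (59/92)·log₂(59/92) + (28/92)·log₂(28/92))
  = 1.1617 bits

1.1617 bits


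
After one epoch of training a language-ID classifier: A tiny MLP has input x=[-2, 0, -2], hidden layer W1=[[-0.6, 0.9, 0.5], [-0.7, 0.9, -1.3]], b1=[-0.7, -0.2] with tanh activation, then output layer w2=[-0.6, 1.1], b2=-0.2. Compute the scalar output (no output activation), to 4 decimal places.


z1[0] = (-0.6)·(-2) + (0.9)·(0) + (0.5)·(-2) - 0.7 = -0.5
z1[1] = (-0.7)·(-2) + (0.9)·(0) + (-1.3)·(-2) - 0.2 = 3.8
h = tanh(z1) = [-0.4621, 0.999]
output = (-0.6)·(-0.4621) + (1.1)·(0.999) - 0.2 = 1.1762

1.1762


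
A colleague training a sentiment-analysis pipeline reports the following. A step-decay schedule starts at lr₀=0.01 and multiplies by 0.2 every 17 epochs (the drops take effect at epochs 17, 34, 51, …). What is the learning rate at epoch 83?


n_drops = ⌊83/17⌋ = 4
lr = 0.01·0.2^4 = 0.01·0.0016 = 0.000016

0.000016


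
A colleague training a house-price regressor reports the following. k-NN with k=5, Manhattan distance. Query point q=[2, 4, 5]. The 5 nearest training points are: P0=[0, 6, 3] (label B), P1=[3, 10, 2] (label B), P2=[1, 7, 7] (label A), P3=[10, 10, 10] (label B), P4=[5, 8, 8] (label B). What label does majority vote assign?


d(q,P0) = 6  (label B)
d(q,P1) = 10  (label B)
d(q,P2) = 6  (label A)
d(q,P3) = 19  (label B)
d(q,P4) = 10  (label B)
Votes: A=1, B=4
Majority → B

B


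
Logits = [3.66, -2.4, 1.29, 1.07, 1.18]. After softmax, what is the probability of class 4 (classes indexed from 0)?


Exponentials: e^3.66=38.8613, e^-2.4=0.0907, e^1.29=3.6328, e^1.07=2.9154, e^1.18=3.2544
Sum = 48.7546
Softmax = [0.7971, 0.0019, 0.0745, 0.0598, 0.0668]
p[4] = 3.2544/48.7546 = 0.0668

0.0668


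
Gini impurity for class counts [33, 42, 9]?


Probabilities: [33/84, 42/84, 9/84] ≈ [0.3929, 0.5, 0.1071]
Σpᵢ² = (1089 + 1764 + 81)/84² = 2934/7056
Gini = 1 - Σpᵢ² = 1 - 2934/7056 = 0.5842

0.5842


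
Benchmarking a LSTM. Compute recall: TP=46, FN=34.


Recall = TP/(TP+FN)
= 46/(46+34)
= 46/80 = 57.5%

57.5%


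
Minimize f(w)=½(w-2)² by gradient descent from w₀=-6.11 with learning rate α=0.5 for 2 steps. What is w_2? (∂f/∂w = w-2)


step 1: grad = -6.11-2 = -8.11; w = -6.11 - 0.5·(-8.11) = -2.055
step 2: grad = -2.055-2 = -4.055; w = -2.055 - 0.5·(-4.055) = -0.0275

-0.0275


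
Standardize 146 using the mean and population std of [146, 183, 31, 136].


μ = 124, σ = 56.4757
z = (146 - 124)/56.4757 = 0.3895

0.3895


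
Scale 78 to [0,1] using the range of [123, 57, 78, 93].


min=57, max=123
(78-57)/(123-57) = 21/66 = 0.3182

0.3182


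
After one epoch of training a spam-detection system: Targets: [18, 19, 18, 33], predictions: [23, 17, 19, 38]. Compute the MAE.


Absolute errors: |18-23|=5, |19-17|=2, |18-19|=1, |33-38|=5
Sum = 13
MAE = 13/4 = 13/4

13/4


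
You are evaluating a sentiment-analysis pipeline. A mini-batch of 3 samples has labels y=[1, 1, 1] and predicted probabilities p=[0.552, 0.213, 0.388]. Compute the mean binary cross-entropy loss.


L[0] = -ln(0.552) = 0.5942
L[1] = -ln(0.213) = 1.5465
L[2] = -ln(0.388) = 0.9467
mean = (0.5942 + 1.5465 + 0.9467)/3 = 1.0291

1.0291


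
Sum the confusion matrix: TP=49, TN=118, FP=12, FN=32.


Total = TP + TN + FP + FN
= 49 + 118 + 12 + 32
= 211
(Predicted positive: 61, predicted negative: 150)

211


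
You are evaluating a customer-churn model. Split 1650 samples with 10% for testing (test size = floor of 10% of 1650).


Test = ⌊1650·10/100⌋ = 165
Train = 1650 - 165 = 1485

Train: 1485, Test: 165


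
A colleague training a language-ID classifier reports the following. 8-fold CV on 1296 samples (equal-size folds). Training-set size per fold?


Fold size = 1296/8 = 162
Training per fold = 1296 - 162 = 1134

1134


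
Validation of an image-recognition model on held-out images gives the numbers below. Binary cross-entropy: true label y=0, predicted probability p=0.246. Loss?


BCE = -[y·ln(p) + (1-y)·ln(1-p)]
= -0 - 1·ln(1-0.246)
= -ln(0.754) = 0.2824

0.2824


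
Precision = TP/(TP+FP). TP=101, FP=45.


Precision = TP/(TP+FP)
= 101/(101+45)
= 101/146 = 69.18%

69.18%


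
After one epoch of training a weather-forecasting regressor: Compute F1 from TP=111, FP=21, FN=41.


Precision = 111/132 = 0.8409
Recall = 111/152 = 0.7303
F1 = 2·P·R/(P+R) = 2·TP/(2·TP+FP+FN) = 222/(222+21+41) = 222/284 = 0.7817

0.7817


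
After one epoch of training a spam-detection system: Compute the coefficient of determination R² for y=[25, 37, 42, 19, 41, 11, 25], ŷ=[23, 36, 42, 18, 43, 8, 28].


ȳ = 28.5714
SS_res = Σ(y-ŷ)² = 28
SS_tot = Σ(y-ȳ)² = 831.71
R² = 1 - SS_res/SS_tot = 1 - 0.0337 = 0.9663

0.9663


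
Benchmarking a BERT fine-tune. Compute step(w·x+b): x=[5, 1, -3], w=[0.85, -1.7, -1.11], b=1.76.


z = (5)·(0.85) + (1)·(-1.7) + (-3)·(-1.11) + 1.76
  = 7.64
step(z) = 1 (z≥0)

1


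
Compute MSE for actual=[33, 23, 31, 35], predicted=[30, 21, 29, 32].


Squared errors: (33-30)²=9, (23-21)²=4, (31-29)²=4, (35-32)²=9
Sum = 26
MSE = 26/4 = 13/2

13/2


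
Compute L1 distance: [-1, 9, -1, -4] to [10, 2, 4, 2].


d = |-1-10| + |9-2| + |-1-4| + |-4-2|
  = 11 + 7 + 5 + 6
  = 29

29


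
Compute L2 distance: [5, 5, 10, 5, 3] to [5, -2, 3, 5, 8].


d = √((5-5)² + (5+ 2)² + (10-3)² + (5-5)² + (3-8)²)
  = √(0 + 49 + 49 + 0 + 25)
  = √123 = 11.0905

11.0905


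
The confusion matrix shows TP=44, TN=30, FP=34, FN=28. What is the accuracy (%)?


Accuracy = (TP+TN)/(TP+TN+FP+FN)
= (44+30)/(136)
= 74/136 = 54.41%

54.41%


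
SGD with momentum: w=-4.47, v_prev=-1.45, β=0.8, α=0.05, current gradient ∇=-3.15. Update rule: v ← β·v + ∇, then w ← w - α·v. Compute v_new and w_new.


v_new = 0.8·-1.45 - 3.15 = -1.16 - 3.15 = -4.31
w_new = -4.47 - 0.05·-4.31 = -4.47 + 0.2155 = -4.2545

v_new=-4.31, w_new=-4.2545


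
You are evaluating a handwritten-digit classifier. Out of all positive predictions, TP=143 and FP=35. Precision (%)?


Precision = TP/(TP+FP)
= 143/(143+35)
= 143/178 = 80.34%

80.34%


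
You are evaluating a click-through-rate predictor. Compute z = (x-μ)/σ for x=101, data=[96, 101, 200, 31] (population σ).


μ = 107, σ = 60.378
z = (101 - 107)/60.378 = -0.0994

-0.0994


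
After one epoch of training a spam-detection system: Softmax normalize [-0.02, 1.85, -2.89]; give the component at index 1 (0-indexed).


Exponentials: e^-0.02=0.9802, e^1.85=6.3598, e^-2.89=0.0556
Sum = 7.3956
Softmax = [0.1325, 0.8599, 0.0075]
p[1] = 6.3598/7.3956 = 0.8599

0.8599


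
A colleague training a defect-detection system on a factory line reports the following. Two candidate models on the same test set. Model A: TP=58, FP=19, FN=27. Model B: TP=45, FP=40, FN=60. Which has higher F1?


Model A: P=58/77=0.7532, R=58/85=0.6824, F1=2PR/(P+R)=2TP/(2TP+FP+FN)=116/162=0.716
Model B: P=45/85=0.5294, R=45/105=0.4286, F1=2PR/(P+R)=2TP/(2TP+FP+FN)=90/190=0.4737
0.716 > 0.4737 → Model A

Model A


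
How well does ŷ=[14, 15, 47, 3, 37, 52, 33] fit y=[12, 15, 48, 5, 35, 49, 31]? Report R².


ȳ = 27.8571
SS_res = Σ(y-ŷ)² = 26
SS_tot = Σ(y-ȳ)² = 1852.86
R² = 1 - SS_res/SS_tot = 1 - 0.014 = 0.986

0.986


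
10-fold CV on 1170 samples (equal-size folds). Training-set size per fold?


Fold size = 1170/10 = 117
Training per fold = 1170 - 117 = 1053

1053


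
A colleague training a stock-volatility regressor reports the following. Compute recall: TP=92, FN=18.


Recall = TP/(TP+FN)
= 92/(92+18)
= 92/110 = 83.64%

83.64%


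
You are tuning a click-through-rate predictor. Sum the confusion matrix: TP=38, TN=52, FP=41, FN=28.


Total = TP + TN + FP + FN
= 38 + 52 + 41 + 28
= 159
(Predicted positive: 79, predicted negative: 80)

159


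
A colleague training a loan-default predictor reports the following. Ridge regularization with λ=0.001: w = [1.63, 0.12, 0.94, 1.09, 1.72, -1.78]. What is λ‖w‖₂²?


‖w‖₂² = (1.63)² + (0.12)² + (0.94)² + (1.09)² + (1.72)² + (-1.78)²
     = 2.6569 + 0.0144 + 0.8836 + 1.1881 + 2.9584 + 3.1684
     = 10.8698
λ·‖w‖₂² = 0.001·10.8698 = 0.01087

0.01087


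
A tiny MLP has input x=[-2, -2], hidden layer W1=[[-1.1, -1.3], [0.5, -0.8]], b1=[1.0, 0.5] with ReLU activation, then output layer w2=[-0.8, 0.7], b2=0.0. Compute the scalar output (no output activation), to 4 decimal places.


z1[0] = (-1.1)·(-2) + (-1.3)·(-2) + 1.0 = 5.8
z1[1] = (0.5)·(-2) + (-0.8)·(-2) + 0.5 = 1.1
h = ReLU(z1) = [5.8, 1.1]
output = (-0.8)·(5.8) + (0.7)·(1.1) + 0.0 = -3.87

-3.87


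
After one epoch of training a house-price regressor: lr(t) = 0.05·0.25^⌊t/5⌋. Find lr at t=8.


n_drops = ⌊8/5⌋ = 1
lr = 0.05·0.25^1 = 0.05·0.25 = 0.0125

0.0125


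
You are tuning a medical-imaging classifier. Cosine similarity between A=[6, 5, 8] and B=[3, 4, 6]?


A·B = 6·3 + 5·4 + 8·6 = 86
‖A‖ = √125 = 11.1803, ‖B‖ = √61 = 7.8102
cos = 86/(√125·√61) = 86/√7625 = 0.9849

0.9849


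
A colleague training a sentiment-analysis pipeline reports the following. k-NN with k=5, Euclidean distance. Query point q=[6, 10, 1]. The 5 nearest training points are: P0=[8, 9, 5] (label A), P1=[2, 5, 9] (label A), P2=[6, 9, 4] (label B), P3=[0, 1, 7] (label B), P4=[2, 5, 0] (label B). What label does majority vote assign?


d(q,P0) = 4.5826  (label A)
d(q,P1) = 10.247  (label A)
d(q,P2) = 3.1623  (label B)
d(q,P3) = 12.3693  (label B)
d(q,P4) = 6.4807  (label B)
Votes: A=2, B=3
Majority → B

B


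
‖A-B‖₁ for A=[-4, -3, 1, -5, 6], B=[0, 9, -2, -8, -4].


d = |-4-0| + |-3-9| + |1+ 2| + |-5+ 8| + |6+ 4|
  = 4 + 12 + 3 + 3 + 10
  = 32

32


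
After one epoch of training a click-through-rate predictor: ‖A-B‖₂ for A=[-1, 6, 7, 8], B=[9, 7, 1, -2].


d = √((-1-9)² + (6-7)² + (7-1)² + (8+ 2)²)
  = √(100 + 1 + 36 + 100)
  = √237 = 15.3948

15.3948


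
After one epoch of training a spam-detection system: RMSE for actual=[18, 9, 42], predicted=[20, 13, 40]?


MSE = 24/3 = 8
RMSE = √(24/3) = 2.8284

2.8284


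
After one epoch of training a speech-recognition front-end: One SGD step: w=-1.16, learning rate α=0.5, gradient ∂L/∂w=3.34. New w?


w_new = w - α·∇
= -1.16 - 0.5·3.34
= -1.16 - 1.67
= -2.83

-2.83


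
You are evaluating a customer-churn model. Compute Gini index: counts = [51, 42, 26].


Probabilities: [51/119, 42/119, 26/119] ≈ [0.4286, 0.3529, 0.2185]
Σpᵢ² = (2601 + 1764 + 676)/119² = 5041/14161
Gini = 1 - Σpᵢ² = 1 - 5041/14161 = 0.644

0.644


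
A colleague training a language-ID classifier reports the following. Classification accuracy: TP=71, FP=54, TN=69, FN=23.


Accuracy = (TP+TN)/(TP+TN+FP+FN)
= (71+69)/(217)
= 140/217 = 64.52%

64.52%


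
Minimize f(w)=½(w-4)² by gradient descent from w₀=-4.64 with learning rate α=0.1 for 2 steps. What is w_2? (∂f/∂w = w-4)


step 1: grad = -4.64-4 = -8.64; w = -4.64 - 0.1·(-8.64) = -3.776
step 2: grad = -3.776-4 = -7.776; w = -3.776 - 0.1·(-7.776) = -2.9984

-2.9984


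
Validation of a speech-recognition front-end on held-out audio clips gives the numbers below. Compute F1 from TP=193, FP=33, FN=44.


Precision = 193/226 = 0.854
Recall = 193/237 = 0.8143
F1 = 2·P·R/(P+R) = 2·TP/(2·TP+FP+FN) = 386/(386+33+44) = 386/463 = 0.8337

0.8337


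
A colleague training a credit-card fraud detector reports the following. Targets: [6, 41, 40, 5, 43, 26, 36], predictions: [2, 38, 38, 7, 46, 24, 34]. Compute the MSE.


Squared errors: (6-2)²=16, (41-38)²=9, (40-38)²=4, (5-7)²=4, (43-46)²=9, (26-24)²=4, (36-34)²=4
Sum = 50
MSE = 50/7 = 50/7

50/7


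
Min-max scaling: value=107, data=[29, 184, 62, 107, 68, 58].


min=29, max=184
(107-29)/(184-29) = 78/155 = 0.5032

0.5032


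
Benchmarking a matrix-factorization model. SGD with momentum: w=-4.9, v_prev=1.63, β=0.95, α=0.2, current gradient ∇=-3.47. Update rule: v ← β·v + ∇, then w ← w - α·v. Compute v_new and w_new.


v_new = 0.95·1.63 - 3.47 = 1.5485 - 3.47 = -1.9215
w_new = -4.9 - 0.2·-1.9215 = -4.9 + 0.3843 = -4.5157

v_new=-1.9215, w_new=-4.5157


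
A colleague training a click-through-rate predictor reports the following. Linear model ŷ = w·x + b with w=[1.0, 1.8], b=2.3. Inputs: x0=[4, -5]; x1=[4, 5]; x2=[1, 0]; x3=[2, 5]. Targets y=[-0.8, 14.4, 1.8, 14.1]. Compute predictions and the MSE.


ŷ0 = (1.0)·(4) + (1.8)·(-5) + 2.3 = -2.7
ŷ1 = (1.0)·(4) + (1.8)·(5) + 2.3 = 15.3
ŷ2 = (1.0)·(1) + (1.8)·(0) + 2.3 = 3.3
ŷ3 = (1.0)·(2) + (1.8)·(5) + 2.3 = 13.3
errors² = [3.61, 0.81, 2.25, 0.64]
MSE = 7.3100/4 = 1.8275

1.8275


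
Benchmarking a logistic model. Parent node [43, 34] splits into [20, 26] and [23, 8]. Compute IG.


Parent = [43, 34], H_parent = 0.9901
H_left = 0.9877 (n=46), H_right = 0.8238 (n=31)
H_children = (46/77)·0.9877 + (31/77)·0.8238 = 0.9217
IG = 0.9901 - 0.9217 = 0.0684

0.0684


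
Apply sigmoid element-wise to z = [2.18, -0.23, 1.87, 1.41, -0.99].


σ(2.18) = 1/(1+e^-2.18) = 0.8984
σ(-0.23) = 1/(1+e^0.23) = 0.4428
σ(1.87) = 1/(1+e^-1.87) = 0.8665
σ(1.41) = 1/(1+e^-1.41) = 0.8038
σ(-0.99) = 1/(1+e^0.99) = 0.2709
result = [0.8984, 0.4428, 0.8665, 0.8038, 0.2709]

[0.8984, 0.4428, 0.8665, 0.8038, 0.2709]


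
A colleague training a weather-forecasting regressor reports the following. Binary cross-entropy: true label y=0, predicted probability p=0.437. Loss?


BCE = -[y·ln(p) + (1-y)·ln(1-p)]
= -0 - 1·ln(1-0.437)
= -ln(0.563) = 0.5745

0.5745


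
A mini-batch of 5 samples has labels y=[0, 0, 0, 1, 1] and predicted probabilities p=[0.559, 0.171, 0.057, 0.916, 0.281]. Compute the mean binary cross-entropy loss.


L[0] = -ln(1-0.559) = -ln(0.441) = 0.8187
L[1] = -ln(1-0.171) = -ln(0.829) = 0.1875
L[2] = -ln(1-0.057) = -ln(0.943) = 0.0587
L[3] = -ln(0.916) = 0.0877
L[4] = -ln(0.281) = 1.2694
mean = (0.8187 + 0.1875 + 0.0587 + 0.0877 + 1.2694)/5 = 0.4844

0.4844


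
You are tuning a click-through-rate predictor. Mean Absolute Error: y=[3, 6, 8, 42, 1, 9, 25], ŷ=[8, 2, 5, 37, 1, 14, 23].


Absolute errors: |3-8|=5, |6-2|=4, |8-5|=3, |42-37|=5, |1-1|=0, |9-14|=5, |25-23|=2
Sum = 24
MAE = 24/7 = 24/7

24/7


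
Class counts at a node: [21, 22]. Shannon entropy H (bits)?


Probabilities: [21/43, 22/43] ≈ [0.4884, 0.5116]
H = -((21/43)·log₂(21/43) + (22/43)·log₂(22/43))
  = 0.9996 bits

0.9996 bits


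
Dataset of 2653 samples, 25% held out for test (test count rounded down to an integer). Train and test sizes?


Test = ⌊2653·25/100⌋ = 663
Train = 2653 - 663 = 1990

Train: 1990, Test: 663


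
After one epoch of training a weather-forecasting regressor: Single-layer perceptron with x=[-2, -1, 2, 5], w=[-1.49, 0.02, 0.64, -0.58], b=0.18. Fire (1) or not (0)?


z = (-2)·(-1.49) + (-1)·(0.02) + (2)·(0.64) + (5)·(-0.58) + 0.18
  = 1.52
step(z) = 1 (z≥0)

1


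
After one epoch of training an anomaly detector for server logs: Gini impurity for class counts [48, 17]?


Probabilities: [48/65, 17/65] ≈ [0.7385, 0.2615]
Σpᵢ² = (2304 + 289)/65² = 2593/4225
Gini = 1 - Σpᵢ² = 1 - 2593/4225 = 0.3863

0.3863


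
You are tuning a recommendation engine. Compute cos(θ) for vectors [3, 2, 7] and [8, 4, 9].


A·B = 3·8 + 2·4 + 7·9 = 95
‖A‖ = √62 = 7.874, ‖B‖ = √161 = 12.6886
cos = 95/(√62·√161) = 95/√9982 = 0.9509

0.9509


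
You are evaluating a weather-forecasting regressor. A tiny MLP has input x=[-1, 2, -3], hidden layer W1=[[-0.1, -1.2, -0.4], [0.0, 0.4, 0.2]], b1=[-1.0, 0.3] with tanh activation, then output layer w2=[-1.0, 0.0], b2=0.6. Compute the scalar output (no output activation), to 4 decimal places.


z1[0] = (-0.1)·(-1) + (-1.2)·(2) + (-0.4)·(-3) - 1.0 = -2.1
z1[1] = (0.0)·(-1) + (0.4)·(2) + (0.2)·(-3) + 0.3 = 0.5
h = tanh(z1) = [-0.9705, 0.4621]
output = (-1.0)·(-0.9705) + (0.0)·(0.4621) + 0.6 = 1.5705

1.5705


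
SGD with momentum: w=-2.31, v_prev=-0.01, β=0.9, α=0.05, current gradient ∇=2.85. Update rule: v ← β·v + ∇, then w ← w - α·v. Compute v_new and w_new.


v_new = 0.9·-0.01 + 2.85 = -0.009 + 2.85 = 2.841
w_new = -2.31 - 0.05·2.841 = -2.31 - 0.14205 = -2.45205

v_new=2.841, w_new=-2.45205


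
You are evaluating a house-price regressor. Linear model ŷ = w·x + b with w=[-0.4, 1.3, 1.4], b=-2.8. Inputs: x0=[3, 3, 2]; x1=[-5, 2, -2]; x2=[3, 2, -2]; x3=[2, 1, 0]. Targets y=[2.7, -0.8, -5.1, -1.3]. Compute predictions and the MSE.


ŷ0 = (-0.4)·(3) + (1.3)·(3) + (1.4)·(2) - 2.8 = 2.7
ŷ1 = (-0.4)·(-5) + (1.3)·(2) + (1.4)·(-2) - 2.8 = -1.0
ŷ2 = (-0.4)·(3) + (1.3)·(2) + (1.4)·(-2) - 2.8 = -4.2
ŷ3 = (-0.4)·(2) + (1.3)·(1) + (1.4)·(0) - 2.8 = -2.3
errors² = [0.0, 0.04, 0.81, 1.0]
MSE = 1.8500/4 = 0.4625

0.4625


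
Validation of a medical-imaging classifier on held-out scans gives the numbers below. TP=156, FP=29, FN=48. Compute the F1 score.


Precision = 156/185 = 0.8432
Recall = 156/204 = 0.7647
F1 = 2·P·R/(P+R) = 2·TP/(2·TP+FP+FN) = 312/(312+29+48) = 312/389 = 0.8021

0.8021


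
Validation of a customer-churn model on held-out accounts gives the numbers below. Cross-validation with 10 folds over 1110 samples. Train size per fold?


Fold size = 1110/10 = 111
Training per fold = 1110 - 111 = 999

999


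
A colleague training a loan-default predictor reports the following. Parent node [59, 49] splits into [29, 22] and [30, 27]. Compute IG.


Parent = [59, 49], H_parent = 0.9938
H_left = 0.9864 (n=51), H_right = 0.998 (n=57)
H_children = (51/108)·0.9864 + (57/108)·0.998 = 0.9925
IG = 0.9938 - 0.9925 = 0.0013

0.0013


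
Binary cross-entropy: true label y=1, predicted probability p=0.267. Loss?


BCE = -[y·ln(p) + (1-y)·ln(1-p)]
= -1·ln(0.267) - 0
= -ln(0.267) = 1.3205

1.3205


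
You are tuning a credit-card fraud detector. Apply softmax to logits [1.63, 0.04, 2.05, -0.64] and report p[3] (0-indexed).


Exponentials: e^1.63=5.1039, e^0.04=1.0408, e^2.05=7.7679, e^-0.64=0.5273
Sum = 14.4399
Softmax = [0.3535, 0.0721, 0.5379, 0.0365]
p[3] = 0.5273/14.4399 = 0.0365

0.0365


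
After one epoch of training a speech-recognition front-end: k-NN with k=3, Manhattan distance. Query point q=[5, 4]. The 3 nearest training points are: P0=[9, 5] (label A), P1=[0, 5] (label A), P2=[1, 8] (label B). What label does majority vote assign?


d(q,P0) = 5  (label A)
d(q,P1) = 6  (label A)
d(q,P2) = 8  (label B)
Votes: A=2, B=1
Majority → A

A


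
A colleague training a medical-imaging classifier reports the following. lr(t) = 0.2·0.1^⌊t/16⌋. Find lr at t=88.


n_drops = ⌊88/16⌋ = 5
lr = 0.2·0.1^5 = 0.2·0.00001 = 0.000002

0.000002


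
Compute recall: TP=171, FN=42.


Recall = TP/(TP+FN)
= 171/(171+42)
= 171/213 = 80.28%

80.28%


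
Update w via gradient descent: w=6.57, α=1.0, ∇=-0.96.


w_new = w - α·∇
= 6.57 - 1.0·-0.96
= 6.57 + 0.96
= 7.53

7.53


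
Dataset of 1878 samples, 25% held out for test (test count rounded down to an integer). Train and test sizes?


Test = ⌊1878·25/100⌋ = 469
Train = 1878 - 469 = 1409

Train: 1409, Test: 469


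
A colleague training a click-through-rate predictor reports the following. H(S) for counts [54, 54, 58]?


Probabilities: [54/166, 54/166, 58/166] ≈ [0.3253, 0.3253, 0.3494]
H = -((54/166)·log₂(54/166) + (54/166)·log₂(54/166) + (58/166)·log₂(58/166))
  = 1.5841 bits

1.5841 bits


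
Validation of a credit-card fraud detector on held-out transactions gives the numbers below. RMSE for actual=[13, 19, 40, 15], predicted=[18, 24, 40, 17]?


MSE = 54/4 = 13.5
RMSE = √(54/4) = 3.6742

3.6742


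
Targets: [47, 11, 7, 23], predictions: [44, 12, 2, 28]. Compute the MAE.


Absolute errors: |47-44|=3, |11-12|=1, |7-2|=5, |23-28|=5
Sum = 14
MAE = 14/4 = 7/2

7/2


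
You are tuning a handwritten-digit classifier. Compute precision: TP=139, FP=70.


Precision = TP/(TP+FP)
= 139/(139+70)
= 139/209 = 66.51%

66.51%


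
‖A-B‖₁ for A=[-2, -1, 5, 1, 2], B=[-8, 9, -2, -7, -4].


d = |-2+ 8| + |-1-9| + |5+ 2| + |1+ 7| + |2+ 4|
  = 6 + 10 + 7 + 8 + 6
  = 37

37


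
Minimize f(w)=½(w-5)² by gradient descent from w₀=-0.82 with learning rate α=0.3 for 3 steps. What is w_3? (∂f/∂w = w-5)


step 1: grad = -0.82-5 = -5.82; w = -0.82 - 0.3·(-5.82) = 0.926
step 2: grad = 0.926-5 = -4.074; w = 0.926 - 0.3·(-4.074) = 2.1482
step 3: grad = 2.1482-5 = -2.8518; w = 2.1482 - 0.3·(-2.8518) = 3.00374

3.00374


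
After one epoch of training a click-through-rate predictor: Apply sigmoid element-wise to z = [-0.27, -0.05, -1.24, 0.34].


σ(-0.27) = 1/(1+e^0.27) = 0.4329
σ(-0.05) = 1/(1+e^0.05) = 0.4875
σ(-1.24) = 1/(1+e^1.24) = 0.2244
σ(0.34) = 1/(1+e^-0.34) = 0.5842
result = [0.4329, 0.4875, 0.2244, 0.5842]

[0.4329, 0.4875, 0.2244, 0.5842]


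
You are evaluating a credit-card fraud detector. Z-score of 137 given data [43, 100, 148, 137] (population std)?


μ = 107, σ = 41.0061
z = (137 - 107)/41.0061 = 0.7316

0.7316


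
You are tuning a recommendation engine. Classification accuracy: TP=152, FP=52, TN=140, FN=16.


Accuracy = (TP+TN)/(TP+TN+FP+FN)
= (152+140)/(360)
= 292/360 = 81.11%

81.11%


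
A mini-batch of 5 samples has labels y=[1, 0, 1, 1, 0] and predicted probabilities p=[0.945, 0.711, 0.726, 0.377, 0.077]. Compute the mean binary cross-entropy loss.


L[0] = -ln(0.945) = 0.0566
L[1] = -ln(1-0.711) = -ln(0.289) = 1.2413
L[2] = -ln(0.726) = 0.3202
L[3] = -ln(0.377) = 0.9755
L[4] = -ln(1-0.077) = -ln(0.923) = 0.0801
mean = (0.0566 + 1.2413 + 0.3202 + 0.9755 + 0.0801)/5 = 0.5347

0.5347


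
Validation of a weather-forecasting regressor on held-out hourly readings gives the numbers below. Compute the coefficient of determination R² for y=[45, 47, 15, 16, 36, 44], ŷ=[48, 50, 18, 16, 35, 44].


ȳ = 33.8333
SS_res = Σ(y-ŷ)² = 28
SS_tot = Σ(y-ȳ)² = 1078.83
R² = 1 - SS_res/SS_tot = 1 - 0.026 = 0.974

0.974


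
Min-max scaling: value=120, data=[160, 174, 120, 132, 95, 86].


min=86, max=174
(120-86)/(174-86) = 34/88 = 0.3864

0.3864


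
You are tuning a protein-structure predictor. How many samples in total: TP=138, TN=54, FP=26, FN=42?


Total = TP + TN + FP + FN
= 138 + 54 + 26 + 42
= 260
(Predicted positive: 164, predicted negative: 96)

260


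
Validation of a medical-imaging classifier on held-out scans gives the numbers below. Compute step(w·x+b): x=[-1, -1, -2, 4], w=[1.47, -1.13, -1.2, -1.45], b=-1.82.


z = (-1)·(1.47) + (-1)·(-1.13) + (-2)·(-1.2) + (4)·(-1.45) - 1.82
  = -5.56
step(z) = 0 (z<0)

0


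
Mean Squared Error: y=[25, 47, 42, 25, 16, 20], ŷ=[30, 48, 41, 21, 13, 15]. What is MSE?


Squared errors: (25-30)²=25, (47-48)²=1, (42-41)²=1, (25-21)²=16, (16-13)²=9, (20-15)²=25
Sum = 77
MSE = 77/6 = 77/6

77/6


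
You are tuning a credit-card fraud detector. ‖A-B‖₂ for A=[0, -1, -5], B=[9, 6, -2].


d = √((0-9)² + (-1-6)² + (-5+ 2)²)
  = √(81 + 49 + 9)
  = √139 = 11.7898

11.7898


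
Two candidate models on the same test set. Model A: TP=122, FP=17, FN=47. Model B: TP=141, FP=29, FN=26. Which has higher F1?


Model A: P=122/139=0.8777, R=122/169=0.7219, F1=2PR/(P+R)=2TP/(2TP+FP+FN)=244/308=0.7922
Model B: P=141/170=0.8294, R=141/167=0.8443, F1=2PR/(P+R)=2TP/(2TP+FP+FN)=282/337=0.8368
0.7922 < 0.8368 → Model B

Model B


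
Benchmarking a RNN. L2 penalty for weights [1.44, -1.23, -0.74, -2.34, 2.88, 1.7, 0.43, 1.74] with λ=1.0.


‖w‖₂² = (1.44)² + (-1.23)² + (-0.74)² + (-2.34)² + (2.88)² + (1.7)² + (0.43)² + (1.74)²
     = 2.0736 + 1.5129 + 0.5476 + 5.4756 + 8.2944 + 2.89 + 0.1849 + 3.0276
     = 24.0066
λ·‖w‖₂² = 1.0·24.0066 = 24.0066

24.0066


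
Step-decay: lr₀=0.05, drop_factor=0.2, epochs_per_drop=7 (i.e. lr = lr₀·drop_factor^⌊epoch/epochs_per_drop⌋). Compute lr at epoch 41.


n_drops = ⌊41/7⌋ = 5
lr = 0.05·0.2^5 = 0.05·0.00032 = 0.000016

0.000016


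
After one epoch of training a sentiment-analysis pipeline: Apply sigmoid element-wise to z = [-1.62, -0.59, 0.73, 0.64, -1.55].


σ(-1.62) = 1/(1+e^1.62) = 0.1652
σ(-0.59) = 1/(1+e^0.59) = 0.3566
σ(0.73) = 1/(1+e^-0.73) = 0.6748
σ(0.64) = 1/(1+e^-0.64) = 0.6548
σ(-1.55) = 1/(1+e^1.55) = 0.1751
result = [0.1652, 0.3566, 0.6748, 0.6548, 0.1751]

[0.1652, 0.3566, 0.6748, 0.6548, 0.1751]


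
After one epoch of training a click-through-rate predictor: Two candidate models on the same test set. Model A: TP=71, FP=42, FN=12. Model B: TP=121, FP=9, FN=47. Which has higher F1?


Model A: P=71/113=0.6283, R=71/83=0.8554, F1=2PR/(P+R)=2TP/(2TP+FP+FN)=142/196=0.7245
Model B: P=121/130=0.9308, R=121/168=0.7202, F1=2PR/(P+R)=2TP/(2TP+FP+FN)=242/298=0.8121
0.7245 < 0.8121 → Model B

Model B


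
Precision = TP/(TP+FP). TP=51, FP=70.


Precision = TP/(TP+FP)
= 51/(51+70)
= 51/121 = 42.15%

42.15%


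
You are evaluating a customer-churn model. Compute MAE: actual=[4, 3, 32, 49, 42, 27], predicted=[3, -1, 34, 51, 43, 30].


Absolute errors: |4-3|=1, |3+ 1|=4, |32-34|=2, |49-51|=2, |42-43|=1, |27-30|=3
Sum = 13
MAE = 13/6 = 13/6

13/6


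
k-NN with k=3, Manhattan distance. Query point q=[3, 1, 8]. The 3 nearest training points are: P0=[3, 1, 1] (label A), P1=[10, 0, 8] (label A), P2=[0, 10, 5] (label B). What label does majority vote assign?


d(q,P0) = 7  (label A)
d(q,P1) = 8  (label A)
d(q,P2) = 15  (label B)
Votes: A=2, B=1
Majority → A

A


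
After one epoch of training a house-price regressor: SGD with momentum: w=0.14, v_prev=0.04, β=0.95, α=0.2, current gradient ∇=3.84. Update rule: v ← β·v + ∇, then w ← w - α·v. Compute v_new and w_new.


v_new = 0.95·0.04 + 3.84 = 0.038 + 3.84 = 3.878
w_new = 0.14 - 0.2·3.878 = 0.14 - 0.7756 = -0.6356

v_new=3.878, w_new=-0.6356


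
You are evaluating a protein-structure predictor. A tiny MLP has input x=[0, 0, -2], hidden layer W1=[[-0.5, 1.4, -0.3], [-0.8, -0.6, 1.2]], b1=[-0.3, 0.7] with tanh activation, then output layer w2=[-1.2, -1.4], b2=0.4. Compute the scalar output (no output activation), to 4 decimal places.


z1[0] = (-0.5)·(0) + (1.4)·(0) + (-0.3)·(-2) - 0.3 = 0.3
z1[1] = (-0.8)·(0) + (-0.6)·(0) + (1.2)·(-2) + 0.7 = -1.7
h = tanh(z1) = [0.2913, -0.9354]
output = (-1.2)·(0.2913) + (-1.4)·(-0.9354) + 0.4 = 1.36

1.36


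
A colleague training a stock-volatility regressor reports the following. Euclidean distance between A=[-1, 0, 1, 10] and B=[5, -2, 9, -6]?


d = √((-1-5)² + (0+ 2)² + (1-9)² + (10+ 6)²)
  = √(36 + 4 + 64 + 256)
  = √360 = 18.9737

18.9737


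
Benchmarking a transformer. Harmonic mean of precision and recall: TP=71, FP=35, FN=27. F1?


Precision = 71/106 = 0.6698
Recall = 71/98 = 0.7245
F1 = 2·P·R/(P+R) = 2·TP/(2·TP+FP+FN) = 142/(142+35+27) = 142/204 = 0.6961

0.6961


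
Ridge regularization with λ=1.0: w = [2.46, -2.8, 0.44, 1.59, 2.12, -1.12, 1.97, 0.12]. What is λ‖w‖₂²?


‖w‖₂² = (2.46)² + (-2.8)² + (0.44)² + (1.59)² + (2.12)² + (-1.12)² + (1.97)² + (0.12)²
     = 6.0516 + 7.84 + 0.1936 + 2.5281 + 4.4944 + 1.2544 + 3.8809 + 0.0144
     = 26.2574
λ·‖w‖₂² = 1.0·26.2574 = 26.2574

26.2574


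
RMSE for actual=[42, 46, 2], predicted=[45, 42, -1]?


MSE = 34/3 = 11.3333
RMSE = √(34/3) = 3.3665

3.3665


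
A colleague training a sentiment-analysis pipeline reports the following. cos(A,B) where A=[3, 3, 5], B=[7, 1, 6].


A·B = 3·7 + 3·1 + 5·6 = 54
‖A‖ = √43 = 6.5574, ‖B‖ = √86 = 9.2736
cos = 54/(√43·√86) = 54/√3698 = 0.888

0.888


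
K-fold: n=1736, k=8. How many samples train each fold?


Fold size = 1736/8 = 217
Training per fold = 1736 - 217 = 1519

1519


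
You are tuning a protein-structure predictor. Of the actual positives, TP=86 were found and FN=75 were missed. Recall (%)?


Recall = TP/(TP+FN)
= 86/(86+75)
= 86/161 = 53.42%

53.42%


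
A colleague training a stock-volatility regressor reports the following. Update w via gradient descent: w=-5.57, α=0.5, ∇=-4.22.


w_new = w - α·∇
= -5.57 - 0.5·-4.22
= -5.57 + 2.11
= -3.46

-3.46


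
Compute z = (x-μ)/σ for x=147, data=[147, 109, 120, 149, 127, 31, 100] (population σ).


μ = 111.8571, σ = 37.0267
z = (147 - 111.8571)/37.0267 = 0.9491

0.9491


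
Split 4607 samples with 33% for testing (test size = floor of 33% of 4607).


Test = ⌊4607·33/100⌋ = 1520
Train = 4607 - 1520 = 3087

Train: 3087, Test: 1520


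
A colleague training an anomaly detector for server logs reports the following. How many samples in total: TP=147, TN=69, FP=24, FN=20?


Total = TP + TN + FP + FN
= 147 + 69 + 24 + 20
= 260
(Predicted positive: 171, predicted negative: 89)

260


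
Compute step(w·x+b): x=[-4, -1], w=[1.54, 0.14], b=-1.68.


z = (-4)·(1.54) + (-1)·(0.14) - 1.68
  = -7.98
step(z) = 0 (z<0)

0


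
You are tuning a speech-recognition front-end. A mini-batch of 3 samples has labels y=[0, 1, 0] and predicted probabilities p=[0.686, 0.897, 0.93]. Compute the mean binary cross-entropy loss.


L[0] = -ln(1-0.686) = -ln(0.314) = 1.1584
L[1] = -ln(0.897) = 0.1087
L[2] = -ln(1-0.93) = -ln(0.07) = 2.6593
mean = (1.1584 + 0.1087 + 2.6593)/3 = 1.3088

1.3088


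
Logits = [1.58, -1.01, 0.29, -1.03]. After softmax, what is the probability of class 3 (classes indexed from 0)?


Exponentials: e^1.58=4.855, e^-1.01=0.3642, e^0.29=1.3364, e^-1.03=0.357
Sum = 6.9126
Softmax = [0.7023, 0.0527, 0.1933, 0.0516]
p[3] = 0.357/6.9126 = 0.0516

0.0516
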